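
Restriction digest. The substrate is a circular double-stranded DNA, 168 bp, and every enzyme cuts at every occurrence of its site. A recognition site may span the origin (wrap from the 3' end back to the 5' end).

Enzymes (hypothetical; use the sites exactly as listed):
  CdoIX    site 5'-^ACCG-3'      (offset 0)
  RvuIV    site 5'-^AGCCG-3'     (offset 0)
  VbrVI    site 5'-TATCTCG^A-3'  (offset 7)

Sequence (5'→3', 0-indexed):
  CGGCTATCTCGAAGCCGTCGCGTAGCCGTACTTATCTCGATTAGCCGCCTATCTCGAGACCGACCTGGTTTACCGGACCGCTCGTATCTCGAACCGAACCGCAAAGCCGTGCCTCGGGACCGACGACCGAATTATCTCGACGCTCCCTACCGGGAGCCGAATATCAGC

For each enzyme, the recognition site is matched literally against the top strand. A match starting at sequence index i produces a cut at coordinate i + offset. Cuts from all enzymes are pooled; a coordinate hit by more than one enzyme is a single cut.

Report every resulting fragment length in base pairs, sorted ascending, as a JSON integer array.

[1,1,2,3,5,5,6,7,7,9,11,11,13,14,14,14,14,15,16]

Scan for sites:
  CdoIX ACCG/0: at [58, 71, 76, 92, 97, 118, 125, 148] ⇒ [58, 71, 76, 92, 97, 118, 125, 148]
  RvuIV AGCCG/0: at [12, 23, 42, 104, 154, 165] ⇒ [12, 23, 42, 104, 154, 165]
  VbrVI TATCTCGA/7: at [4, 32, 49, 84, 132] ⇒ [11, 39, 56, 91, 139]

All cut coordinates (distinct, sorted): [11, 12, 23, 39, 42, 56, 58, 71, 76, 91, 92, 97, 104, 118, 125, 139, 148, 154, 165]

Fragment lengths:
  11→12: 1 bp
  12→23: 11 bp
  23→39: 16 bp
  39→42: 3 bp
  42→56: 14 bp
  56→58: 2 bp
  58→71: 13 bp
  71→76: 5 bp
  76→91: 15 bp
  91→92: 1 bp
  92→97: 5 bp
  97→104: 7 bp
  104→118: 14 bp
  118→125: 7 bp
  125→139: 14 bp
  139→148: 9 bp
  148→154: 6 bp
  154→165: 11 bp
  165→11 (wrap): 168-165+11 = 14 bp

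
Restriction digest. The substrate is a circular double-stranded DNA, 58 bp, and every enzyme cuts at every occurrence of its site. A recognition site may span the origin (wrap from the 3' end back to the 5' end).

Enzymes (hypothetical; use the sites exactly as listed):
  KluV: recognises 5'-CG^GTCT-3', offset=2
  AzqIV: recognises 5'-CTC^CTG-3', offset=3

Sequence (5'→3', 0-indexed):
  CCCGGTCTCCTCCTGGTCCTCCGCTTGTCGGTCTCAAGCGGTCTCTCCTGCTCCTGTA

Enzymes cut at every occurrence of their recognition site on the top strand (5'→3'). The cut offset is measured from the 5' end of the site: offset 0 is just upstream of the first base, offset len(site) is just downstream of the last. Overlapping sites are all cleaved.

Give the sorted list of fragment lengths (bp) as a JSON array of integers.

Site scan:
  KluV (CGGTCT, off=2): starts [2, 28, 38] → cuts [4, 30, 40]
  AzqIV (CTCCTG, off=3): starts [9, 44, 50] → cuts [12, 47, 53]

Pooled cuts: [4, 12, 30, 40, 47, 53]

Fragment lengths:
  4→12: 8 bp
  12→30: 18 bp
  30→40: 10 bp
  40→47: 7 bp
  47→53: 6 bp
  53→4 (wrap): 58-53+4 = 9 bp

[6,7,8,9,10,18]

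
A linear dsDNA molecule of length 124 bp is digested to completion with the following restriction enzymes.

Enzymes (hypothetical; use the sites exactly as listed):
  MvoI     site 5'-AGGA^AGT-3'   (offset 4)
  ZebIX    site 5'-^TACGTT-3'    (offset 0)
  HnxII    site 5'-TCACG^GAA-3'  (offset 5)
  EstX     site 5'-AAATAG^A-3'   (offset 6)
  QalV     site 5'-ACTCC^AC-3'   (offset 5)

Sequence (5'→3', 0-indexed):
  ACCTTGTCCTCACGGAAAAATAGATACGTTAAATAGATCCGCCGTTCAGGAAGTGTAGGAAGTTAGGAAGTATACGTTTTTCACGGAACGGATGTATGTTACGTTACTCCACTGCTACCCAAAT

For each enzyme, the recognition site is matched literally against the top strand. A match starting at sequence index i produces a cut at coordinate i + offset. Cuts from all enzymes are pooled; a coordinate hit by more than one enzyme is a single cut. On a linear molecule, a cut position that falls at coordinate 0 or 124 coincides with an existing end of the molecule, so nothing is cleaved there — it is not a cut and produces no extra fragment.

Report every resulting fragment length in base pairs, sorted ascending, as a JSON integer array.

Per-enzyme occurrences:
  MvoI AGGAAGT/4: at [47, 56, 64] ⇒ [51, 60, 68]
  ZebIX TACGTT/0: at [24, 72, 99] ⇒ [24, 72, 99]
  HnxII TCACGGAA/5: at [9, 80] ⇒ [14, 85]
  EstX AAATAGA/6: at [17, 30] ⇒ [23, 36]
  QalV ACTCCAC/5: at [105] ⇒ [110]

All cut coordinates (distinct, sorted): [14, 23, 24, 36, 51, 60, 68, 72, 85, 99, 110]

Fragment lengths:
  [0,14): 14 bp
  [14,23): 9 bp
  [23,24): 1 bp
  [24,36): 12 bp
  [36,51): 15 bp
  [51,60): 9 bp
  [60,68): 8 bp
  [68,72): 4 bp
  [72,85): 13 bp
  [85,99): 14 bp
  [99,110): 11 bp
  [110,124): 14 bp

[1,4,8,9,9,11,12,13,14,14,14,15]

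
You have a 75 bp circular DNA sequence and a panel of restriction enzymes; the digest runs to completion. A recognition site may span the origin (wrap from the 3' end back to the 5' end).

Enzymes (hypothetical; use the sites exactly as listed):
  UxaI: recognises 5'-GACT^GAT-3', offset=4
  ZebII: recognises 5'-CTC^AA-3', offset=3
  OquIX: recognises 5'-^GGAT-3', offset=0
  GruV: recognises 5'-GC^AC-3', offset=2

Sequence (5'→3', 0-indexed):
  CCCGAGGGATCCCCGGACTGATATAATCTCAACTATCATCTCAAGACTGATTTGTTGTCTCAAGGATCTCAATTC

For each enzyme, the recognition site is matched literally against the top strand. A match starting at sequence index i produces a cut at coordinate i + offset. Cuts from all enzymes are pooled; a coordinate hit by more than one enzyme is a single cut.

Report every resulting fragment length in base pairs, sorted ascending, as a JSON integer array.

[2,6,7,11,11,12,13,13]

Per-enzyme occurrences:
  UxaI (GACTGAT, off=4): starts [15, 44] → cuts [19, 48]
  ZebII (CTCAA, off=3): starts [27, 39, 58, 67] → cuts [30, 42, 61, 70]
  OquIX (GGAT, off=0): starts [6, 63] → cuts [6, 63]
  GruV (GCAC, off=2): no sites

Pooled cuts: [6, 19, 30, 42, 48, 61, 63, 70]

Fragments:
  6→19: 13 bp
  19→30: 11 bp
  30→42: 12 bp
  42→48: 6 bp
  48→61: 13 bp
  61→63: 2 bp
  63→70: 7 bp
  70→6 (wrap): 75-70+6 = 11 bp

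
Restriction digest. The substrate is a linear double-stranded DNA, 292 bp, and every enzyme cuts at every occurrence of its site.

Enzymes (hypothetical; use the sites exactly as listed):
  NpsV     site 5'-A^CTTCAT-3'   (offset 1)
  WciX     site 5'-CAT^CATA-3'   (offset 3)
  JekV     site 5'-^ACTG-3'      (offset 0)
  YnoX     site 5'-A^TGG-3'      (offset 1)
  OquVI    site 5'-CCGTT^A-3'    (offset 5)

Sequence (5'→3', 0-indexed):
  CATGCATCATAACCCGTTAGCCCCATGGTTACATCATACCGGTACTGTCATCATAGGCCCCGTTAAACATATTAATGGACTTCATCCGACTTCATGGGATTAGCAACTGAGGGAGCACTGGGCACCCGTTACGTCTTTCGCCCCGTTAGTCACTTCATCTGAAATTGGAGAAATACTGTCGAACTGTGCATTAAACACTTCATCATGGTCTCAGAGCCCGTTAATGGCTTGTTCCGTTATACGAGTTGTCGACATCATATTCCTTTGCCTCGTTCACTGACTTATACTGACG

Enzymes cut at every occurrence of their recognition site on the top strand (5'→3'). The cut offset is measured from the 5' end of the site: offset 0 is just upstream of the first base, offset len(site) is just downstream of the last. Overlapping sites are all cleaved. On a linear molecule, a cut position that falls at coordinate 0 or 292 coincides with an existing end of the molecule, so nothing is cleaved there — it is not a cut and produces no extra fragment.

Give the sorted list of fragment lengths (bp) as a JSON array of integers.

Site scan:
  NpsV ACTTCAT/1: at [78, 88, 151, 196] ⇒ [79, 89, 152, 197]
  WciX CATCATA/3: at [4, 31, 48, 252] ⇒ [7, 34, 51, 255]
  JekV ACTG/0: at [43, 105, 116, 174, 182, 275, 285] ⇒ [43, 105, 116, 174, 182, 275, 285]
  YnoX ATGG/1: at [24, 74, 93, 204, 223] ⇒ [25, 75, 94, 205, 224]
  OquVI CCGTTA/5: at [13, 59, 125, 142, 217, 233] ⇒ [18, 64, 130, 147, 222, 238]

All cut coordinates (distinct, sorted): [7, 18, 25, 34, 43, 51, 64, 75, 79, 89, 94, 105, 116, 130, 147, 152, 174, 182, 197, 205, 222, 224, 238, 255, 275, 285]

Fragments:
  [0,7): 7 bp
  [7,18): 11 bp
  [18,25): 7 bp
  [25,34): 9 bp
  [34,43): 9 bp
  [43,51): 8 bp
  [51,64): 13 bp
  [64,75): 11 bp
  [75,79): 4 bp
  [79,89): 10 bp
  [89,94): 5 bp
  [94,105): 11 bp
  [105,116): 11 bp
  [116,130): 14 bp
  [130,147): 17 bp
  [147,152): 5 bp
  [152,174): 22 bp
  [174,182): 8 bp
  [182,197): 15 bp
  [197,205): 8 bp
  [205,222): 17 bp
  [222,224): 2 bp
  [224,238): 14 bp
  [238,255): 17 bp
  [255,275): 20 bp
  [275,285): 10 bp
  [285,292): 7 bp

[2,4,5,5,7,7,7,8,8,8,9,9,10,10,11,11,11,11,13,14,14,15,17,17,17,20,22]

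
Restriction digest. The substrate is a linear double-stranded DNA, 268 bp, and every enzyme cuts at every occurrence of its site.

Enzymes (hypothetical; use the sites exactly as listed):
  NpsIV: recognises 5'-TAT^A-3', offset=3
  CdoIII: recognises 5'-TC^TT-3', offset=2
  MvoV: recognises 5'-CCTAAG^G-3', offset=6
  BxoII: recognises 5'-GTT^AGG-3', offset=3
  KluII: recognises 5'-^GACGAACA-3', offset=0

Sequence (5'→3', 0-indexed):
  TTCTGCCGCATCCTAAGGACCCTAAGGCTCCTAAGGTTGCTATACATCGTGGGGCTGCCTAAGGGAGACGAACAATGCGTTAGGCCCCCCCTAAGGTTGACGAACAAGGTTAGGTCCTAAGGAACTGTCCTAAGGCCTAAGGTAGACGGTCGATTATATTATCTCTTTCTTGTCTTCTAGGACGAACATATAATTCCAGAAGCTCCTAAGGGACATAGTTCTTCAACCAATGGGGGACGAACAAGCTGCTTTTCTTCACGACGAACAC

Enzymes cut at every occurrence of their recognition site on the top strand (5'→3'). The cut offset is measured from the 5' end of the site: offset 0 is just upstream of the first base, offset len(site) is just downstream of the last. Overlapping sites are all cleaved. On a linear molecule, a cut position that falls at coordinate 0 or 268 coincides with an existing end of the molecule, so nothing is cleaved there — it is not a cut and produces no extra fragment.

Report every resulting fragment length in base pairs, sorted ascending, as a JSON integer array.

Per-enzyme occurrences:
  NpsIV (TATA, off=3): starts [40, 154, 188] → cuts [43, 157, 191]
  CdoIII (TCTT, off=2): starts [163, 167, 172, 219, 252] → cuts [165, 169, 174, 221, 254]
  MvoV (CCTAAGG, off=6): starts [11, 20, 29, 57, 89, 115, 128, 135, 204] → cuts [17, 26, 35, 63, 95, 121, 134, 141, 210]
  BxoII (GTTAGG, off=3): starts [78, 108] → cuts [81, 111]
  KluII (GACGAACA, off=0): starts [66, 98, 180, 235, 259] → cuts [66, 98, 180, 235, 259]

All cut coordinates (distinct, sorted): [17, 26, 35, 43, 63, 66, 81, 95, 98, 111, 121, 134, 141, 157, 165, 169, 174, 180, 191, 210, 221, 235, 254, 259]

Fragments:
  [0,17): 17 bp
  [17,26): 9 bp
  [26,35): 9 bp
  [35,43): 8 bp
  [43,63): 20 bp
  [63,66): 3 bp
  [66,81): 15 bp
  [81,95): 14 bp
  [95,98): 3 bp
  [98,111): 13 bp
  [111,121): 10 bp
  [121,134): 13 bp
  [134,141): 7 bp
  [141,157): 16 bp
  [157,165): 8 bp
  [165,169): 4 bp
  [169,174): 5 bp
  [174,180): 6 bp
  [180,191): 11 bp
  [191,210): 19 bp
  [210,221): 11 bp
  [221,235): 14 bp
  [235,254): 19 bp
  [254,259): 5 bp
  [259,268): 9 bp

[3,3,4,5,5,6,7,8,8,9,9,9,10,11,11,13,13,14,14,15,16,17,19,19,20]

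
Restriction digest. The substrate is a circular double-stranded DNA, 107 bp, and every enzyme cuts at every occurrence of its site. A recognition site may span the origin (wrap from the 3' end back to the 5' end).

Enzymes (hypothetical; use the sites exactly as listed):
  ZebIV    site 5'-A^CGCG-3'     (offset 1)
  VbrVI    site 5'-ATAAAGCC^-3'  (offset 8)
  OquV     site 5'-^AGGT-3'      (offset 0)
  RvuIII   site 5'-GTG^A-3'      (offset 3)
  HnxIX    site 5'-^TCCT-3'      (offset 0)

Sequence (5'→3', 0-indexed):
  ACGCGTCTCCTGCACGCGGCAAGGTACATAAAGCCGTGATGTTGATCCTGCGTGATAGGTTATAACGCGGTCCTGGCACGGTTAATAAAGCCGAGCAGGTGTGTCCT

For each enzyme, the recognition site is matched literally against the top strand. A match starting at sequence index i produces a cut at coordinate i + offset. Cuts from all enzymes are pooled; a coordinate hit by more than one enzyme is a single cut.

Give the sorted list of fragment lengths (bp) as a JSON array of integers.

[2,3,4,5,5,6,7,7,7,7,9,9,14,22]

Scan for sites:
  ZebIV (ACGCG, off=1): starts [0, 13, 64] → cuts [1, 14, 65]
  VbrVI (ATAAAGCC, off=8): starts [27, 84] → cuts [35, 92]
  OquV (AGGT, off=0): starts [21, 56, 96] → cuts [21, 56, 96]
  RvuIII (GTGA, off=3): starts [35, 51] → cuts [38, 54]
  HnxIX (TCCT, off=0): starts [7, 45, 70, 103] → cuts [7, 45, 70, 103]

All cut coordinates (distinct, sorted): [1, 7, 14, 21, 35, 38, 45, 54, 56, 65, 70, 92, 96, 103]

Fragments:
  1→7: 6 bp
  7→14: 7 bp
  14→21: 7 bp
  21→35: 14 bp
  35→38: 3 bp
  38→45: 7 bp
  45→54: 9 bp
  54→56: 2 bp
  56→65: 9 bp
  65→70: 5 bp
  70→92: 22 bp
  92→96: 4 bp
  96→103: 7 bp
  103→1 (wrap): 107-103+1 = 5 bp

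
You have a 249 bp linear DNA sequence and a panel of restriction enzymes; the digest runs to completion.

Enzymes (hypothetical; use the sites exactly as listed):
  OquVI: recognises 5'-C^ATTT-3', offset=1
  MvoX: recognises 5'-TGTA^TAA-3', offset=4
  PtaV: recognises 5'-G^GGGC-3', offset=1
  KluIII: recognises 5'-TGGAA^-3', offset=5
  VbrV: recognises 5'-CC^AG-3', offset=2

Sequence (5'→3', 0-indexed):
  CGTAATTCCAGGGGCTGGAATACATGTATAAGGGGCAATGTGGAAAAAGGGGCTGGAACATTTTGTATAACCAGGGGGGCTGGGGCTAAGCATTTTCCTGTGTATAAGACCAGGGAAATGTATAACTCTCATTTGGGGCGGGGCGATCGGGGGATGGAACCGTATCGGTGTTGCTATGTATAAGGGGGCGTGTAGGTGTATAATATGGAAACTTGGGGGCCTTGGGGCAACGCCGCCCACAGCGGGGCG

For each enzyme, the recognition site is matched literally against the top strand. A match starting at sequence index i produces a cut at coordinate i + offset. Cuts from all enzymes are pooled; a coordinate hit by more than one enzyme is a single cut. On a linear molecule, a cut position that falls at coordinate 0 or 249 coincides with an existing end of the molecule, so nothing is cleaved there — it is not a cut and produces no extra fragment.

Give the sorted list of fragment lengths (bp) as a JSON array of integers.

[1,2,4,4,4,5,5,5,5,5,6,6,7,8,8,8,8,9,9,9,9,10,11,13,13,15,19,20,21]

Per-enzyme occurrences:
  OquVI CATTT/1: at [58, 90, 129] ⇒ [59, 91, 130]
  MvoX TGTATAA/4: at [24, 63, 100, 118, 176, 196] ⇒ [28, 67, 104, 122, 180, 200]
  PtaV GGGGC/1: at [10, 31, 48, 75, 81, 134, 139, 184, 215, 223, 243] ⇒ [11, 32, 49, 76, 82, 135, 140, 185, 216, 224, 244]
  KluIII TGGAA/5: at [15, 40, 53, 154, 205] ⇒ [20, 45, 58, 159, 210]
  VbrV CCAG/2: at [7, 70, 109] ⇒ [9, 72, 111]

Pooled cuts: [9, 11, 20, 28, 32, 45, 49, 58, 59, 67, 72, 76, 82, 91, 104, 111, 122, 130, 135, 140, 159, 180, 185, 200, 210, 216, 224, 244]

Fragments:
  [0,9): 9 bp
  [9,11): 2 bp
  [11,20): 9 bp
  [20,28): 8 bp
  [28,32): 4 bp
  [32,45): 13 bp
  [45,49): 4 bp
  [49,58): 9 bp
  [58,59): 1 bp
  [59,67): 8 bp
  [67,72): 5 bp
  [72,76): 4 bp
  [76,82): 6 bp
  [82,91): 9 bp
  [91,104): 13 bp
  [104,111): 7 bp
  [111,122): 11 bp
  [122,130): 8 bp
  [130,135): 5 bp
  [135,140): 5 bp
  [140,159): 19 bp
  [159,180): 21 bp
  [180,185): 5 bp
  [185,200): 15 bp
  [200,210): 10 bp
  [210,216): 6 bp
  [216,224): 8 bp
  [224,244): 20 bp
  [244,249): 5 bp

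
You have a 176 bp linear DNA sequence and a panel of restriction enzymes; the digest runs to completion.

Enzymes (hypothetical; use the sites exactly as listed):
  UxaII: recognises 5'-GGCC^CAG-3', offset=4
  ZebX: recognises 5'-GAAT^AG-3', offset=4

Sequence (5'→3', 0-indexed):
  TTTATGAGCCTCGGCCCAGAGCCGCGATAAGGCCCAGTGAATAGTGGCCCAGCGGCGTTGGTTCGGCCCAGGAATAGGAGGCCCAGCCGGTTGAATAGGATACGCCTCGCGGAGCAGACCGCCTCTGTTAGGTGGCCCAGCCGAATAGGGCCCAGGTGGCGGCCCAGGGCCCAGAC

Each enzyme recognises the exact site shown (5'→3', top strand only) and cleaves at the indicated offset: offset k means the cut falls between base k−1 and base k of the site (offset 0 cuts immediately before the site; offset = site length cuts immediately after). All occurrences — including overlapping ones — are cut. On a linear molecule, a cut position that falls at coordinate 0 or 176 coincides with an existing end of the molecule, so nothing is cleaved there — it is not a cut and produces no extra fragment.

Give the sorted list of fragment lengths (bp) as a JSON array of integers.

[5,6,7,7,7,8,8,9,12,13,16,18,19,41]

Site scan:
  UxaII GGCCCAG/4: at [12, 30, 45, 64, 79, 133, 148, 160, 167] ⇒ [16, 34, 49, 68, 83, 137, 152, 164, 171]
  ZebX GAATAG/4: at [38, 71, 92, 142] ⇒ [42, 75, 96, 146]

All cut coordinates (distinct, sorted): [16, 34, 42, 49, 68, 75, 83, 96, 137, 146, 152, 164, 171]

Fragment lengths:
  [0,16): 16 bp
  [16,34): 18 bp
  [34,42): 8 bp
  [42,49): 7 bp
  [49,68): 19 bp
  [68,75): 7 bp
  [75,83): 8 bp
  [83,96): 13 bp
  [96,137): 41 bp
  [137,146): 9 bp
  [146,152): 6 bp
  [152,164): 12 bp
  [164,171): 7 bp
  [171,176): 5 bp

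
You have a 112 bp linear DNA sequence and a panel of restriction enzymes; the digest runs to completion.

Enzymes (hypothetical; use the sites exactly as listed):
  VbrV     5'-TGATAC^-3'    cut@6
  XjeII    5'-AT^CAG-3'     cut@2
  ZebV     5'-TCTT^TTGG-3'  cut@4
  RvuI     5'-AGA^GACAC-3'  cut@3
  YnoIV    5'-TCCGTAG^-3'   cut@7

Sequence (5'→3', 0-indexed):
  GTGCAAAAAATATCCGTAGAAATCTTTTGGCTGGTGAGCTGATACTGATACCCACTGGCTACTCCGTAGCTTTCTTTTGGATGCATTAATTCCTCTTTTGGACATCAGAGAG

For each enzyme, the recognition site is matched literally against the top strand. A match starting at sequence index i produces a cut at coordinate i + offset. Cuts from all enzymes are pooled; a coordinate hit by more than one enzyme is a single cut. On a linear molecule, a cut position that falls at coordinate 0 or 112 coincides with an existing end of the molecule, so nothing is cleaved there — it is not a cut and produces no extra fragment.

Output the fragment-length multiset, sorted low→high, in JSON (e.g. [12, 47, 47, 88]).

Per-enzyme occurrences:
  VbrV TGATAC/6: at [39, 45] ⇒ [45, 51]
  XjeII ATCAG/2: at [103] ⇒ [105]
  ZebV TCTTTTGG/4: at [22, 72, 93] ⇒ [26, 76, 97]
  RvuI (AGAGACAC, off=3): no sites
  YnoIV TCCGTAG/7: at [12, 62] ⇒ [19, 69]

All cut coordinates (distinct, sorted): [19, 26, 45, 51, 69, 76, 97, 105]

Fragments:
  [0,19): 19 bp
  [19,26): 7 bp
  [26,45): 19 bp
  [45,51): 6 bp
  [51,69): 18 bp
  [69,76): 7 bp
  [76,97): 21 bp
  [97,105): 8 bp
  [105,112): 7 bp

[6,7,7,7,8,18,19,19,21]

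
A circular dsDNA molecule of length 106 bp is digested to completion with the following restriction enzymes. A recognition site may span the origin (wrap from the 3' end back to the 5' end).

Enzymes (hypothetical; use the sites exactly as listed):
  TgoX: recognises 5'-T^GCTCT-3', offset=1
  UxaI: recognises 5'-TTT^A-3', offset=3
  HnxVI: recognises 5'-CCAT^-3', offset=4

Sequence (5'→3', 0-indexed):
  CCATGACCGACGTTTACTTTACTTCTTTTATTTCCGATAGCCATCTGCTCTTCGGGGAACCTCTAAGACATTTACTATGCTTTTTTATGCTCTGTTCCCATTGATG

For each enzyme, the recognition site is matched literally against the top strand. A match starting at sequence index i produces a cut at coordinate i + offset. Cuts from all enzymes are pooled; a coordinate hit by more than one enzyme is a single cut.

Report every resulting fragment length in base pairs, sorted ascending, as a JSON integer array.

[2,2,5,9,9,11,13,13,15,27]

Per-enzyme occurrences:
  TgoX (TGCTCT, off=1): starts [45, 87] → cuts [46, 88]
  UxaI (TTTA, off=3): starts [12, 17, 26, 70, 83] → cuts [15, 20, 29, 73, 86]
  HnxVI (CCAT, off=4): starts [0, 40, 97] → cuts [4, 44, 101]

All cut coordinates (distinct, sorted): [4, 15, 20, 29, 44, 46, 73, 86, 88, 101]

Fragments:
  4→15: 11 bp
  15→20: 5 bp
  20→29: 9 bp
  29→44: 15 bp
  44→46: 2 bp
  46→73: 27 bp
  73→86: 13 bp
  86→88: 2 bp
  88→101: 13 bp
  101→4 (wrap): 106-101+4 = 9 bp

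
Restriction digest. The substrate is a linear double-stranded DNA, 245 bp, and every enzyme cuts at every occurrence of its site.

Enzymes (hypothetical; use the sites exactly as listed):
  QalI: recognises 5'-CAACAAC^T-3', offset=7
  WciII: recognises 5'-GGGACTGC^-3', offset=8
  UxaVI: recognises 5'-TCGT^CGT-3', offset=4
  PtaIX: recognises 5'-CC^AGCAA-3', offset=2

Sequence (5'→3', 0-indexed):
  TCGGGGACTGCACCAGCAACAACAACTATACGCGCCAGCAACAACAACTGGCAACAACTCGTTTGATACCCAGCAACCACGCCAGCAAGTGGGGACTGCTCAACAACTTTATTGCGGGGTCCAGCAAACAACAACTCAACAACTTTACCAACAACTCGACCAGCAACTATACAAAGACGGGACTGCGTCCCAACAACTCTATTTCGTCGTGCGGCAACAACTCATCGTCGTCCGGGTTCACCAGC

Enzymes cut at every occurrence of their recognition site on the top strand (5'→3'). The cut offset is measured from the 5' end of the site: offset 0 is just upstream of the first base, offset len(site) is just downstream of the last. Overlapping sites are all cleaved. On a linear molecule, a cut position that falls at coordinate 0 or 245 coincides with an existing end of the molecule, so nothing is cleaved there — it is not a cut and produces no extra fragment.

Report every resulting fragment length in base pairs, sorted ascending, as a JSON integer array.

Site scan:
  QalI (CAACAACT, off=7): starts [19, 41, 51, 100, 128, 136, 148, 190, 214] → cuts [26, 48, 58, 107, 135, 143, 155, 197, 221]
  WciII (GGGACTGC, off=8): starts [3, 91, 178] → cuts [11, 99, 186]
  UxaVI (TCGTCGT, off=4): starts [203, 224] → cuts [207, 228]
  PtaIX (CCAGCAA, off=2): starts [12, 34, 69, 81, 120, 159] → cuts [14, 36, 71, 83, 122, 161]

All cut coordinates (distinct, sorted): [11, 14, 26, 36, 48, 58, 71, 83, 99, 107, 122, 135, 143, 155, 161, 186, 197, 207, 221, 228]

Fragments:
  [0,11): 11 bp
  [11,14): 3 bp
  [14,26): 12 bp
  [26,36): 10 bp
  [36,48): 12 bp
  [48,58): 10 bp
  [58,71): 13 bp
  [71,83): 12 bp
  [83,99): 16 bp
  [99,107): 8 bp
  [107,122): 15 bp
  [122,135): 13 bp
  [135,143): 8 bp
  [143,155): 12 bp
  [155,161): 6 bp
  [161,186): 25 bp
  [186,197): 11 bp
  [197,207): 10 bp
  [207,221): 14 bp
  [221,228): 7 bp
  [228,245): 17 bp

[3,6,7,8,8,10,10,10,11,11,12,12,12,12,13,13,14,15,16,17,25]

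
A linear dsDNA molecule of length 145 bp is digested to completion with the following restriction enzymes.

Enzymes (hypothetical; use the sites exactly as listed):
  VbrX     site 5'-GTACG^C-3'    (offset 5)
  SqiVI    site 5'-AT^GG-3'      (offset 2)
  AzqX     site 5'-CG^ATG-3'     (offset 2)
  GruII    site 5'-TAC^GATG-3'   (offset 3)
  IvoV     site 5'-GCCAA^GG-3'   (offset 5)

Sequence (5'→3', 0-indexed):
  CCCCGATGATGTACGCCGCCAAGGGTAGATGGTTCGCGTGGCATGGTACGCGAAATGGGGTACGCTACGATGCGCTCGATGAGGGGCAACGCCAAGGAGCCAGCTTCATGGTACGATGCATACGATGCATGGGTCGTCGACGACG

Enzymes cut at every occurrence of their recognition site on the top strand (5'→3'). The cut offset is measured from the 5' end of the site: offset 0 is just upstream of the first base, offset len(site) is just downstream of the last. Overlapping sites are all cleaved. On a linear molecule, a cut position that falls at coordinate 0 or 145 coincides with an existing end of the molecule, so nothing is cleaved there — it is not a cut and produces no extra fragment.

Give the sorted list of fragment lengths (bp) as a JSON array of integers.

[1,1,1,4,5,5,6,6,6,7,8,8,8,9,10,14,14,15,17]

Per-enzyme occurrences:
  VbrX (GTACGC, off=5): starts [10, 45, 59] → cuts [15, 50, 64]
  SqiVI (ATGG, off=2): starts [28, 42, 54, 107, 128] → cuts [30, 44, 56, 109, 130]
  AzqX (CGATG, off=2): starts [3, 67, 76, 113, 122] → cuts [5, 69, 78, 115, 124]
  GruII (TACGATG, off=3): starts [65, 111, 120] → cuts [68, 114, 123]
  IvoV (GCCAAGG, off=5): starts [17, 90] → cuts [22, 95]

Pooled cuts: [5, 15, 22, 30, 44, 50, 56, 64, 68, 69, 78, 95, 109, 114, 115, 123, 124, 130]

Fragment lengths:
  [0,5): 5 bp
  [5,15): 10 bp
  [15,22): 7 bp
  [22,30): 8 bp
  [30,44): 14 bp
  [44,50): 6 bp
  [50,56): 6 bp
  [56,64): 8 bp
  [64,68): 4 bp
  [68,69): 1 bp
  [69,78): 9 bp
  [78,95): 17 bp
  [95,109): 14 bp
  [109,114): 5 bp
  [114,115): 1 bp
  [115,123): 8 bp
  [123,124): 1 bp
  [124,130): 6 bp
  [130,145): 15 bp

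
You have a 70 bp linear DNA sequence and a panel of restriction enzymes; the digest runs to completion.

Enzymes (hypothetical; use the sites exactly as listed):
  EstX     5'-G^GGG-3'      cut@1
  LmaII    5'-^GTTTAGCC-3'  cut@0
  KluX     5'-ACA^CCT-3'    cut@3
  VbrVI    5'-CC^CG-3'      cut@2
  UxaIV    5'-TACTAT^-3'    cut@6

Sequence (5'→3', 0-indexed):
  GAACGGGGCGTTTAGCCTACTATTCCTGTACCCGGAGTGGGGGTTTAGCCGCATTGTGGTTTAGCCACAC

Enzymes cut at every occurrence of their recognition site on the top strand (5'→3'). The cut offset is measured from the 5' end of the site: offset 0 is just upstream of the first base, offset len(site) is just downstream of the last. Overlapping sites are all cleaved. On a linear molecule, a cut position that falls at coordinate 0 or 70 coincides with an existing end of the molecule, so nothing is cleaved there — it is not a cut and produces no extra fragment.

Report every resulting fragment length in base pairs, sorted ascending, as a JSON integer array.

[1,2,4,5,7,9,12,14,16]

Scan for sites:
  EstX GGGG/1: at [4, 38, 39] ⇒ [5, 39, 40]
  LmaII GTTTAGCC/0: at [9, 42, 58] ⇒ [9, 42, 58]
  KluX (ACACCT, off=3): no sites
  VbrVI CCCG/2: at [30] ⇒ [32]
  UxaIV TACTAT/6: at [17] ⇒ [23]

All cut coordinates (distinct, sorted): [5, 9, 23, 32, 39, 40, 42, 58]

Fragment lengths:
  [0,5): 5 bp
  [5,9): 4 bp
  [9,23): 14 bp
  [23,32): 9 bp
  [32,39): 7 bp
  [39,40): 1 bp
  [40,42): 2 bp
  [42,58): 16 bp
  [58,70): 12 bp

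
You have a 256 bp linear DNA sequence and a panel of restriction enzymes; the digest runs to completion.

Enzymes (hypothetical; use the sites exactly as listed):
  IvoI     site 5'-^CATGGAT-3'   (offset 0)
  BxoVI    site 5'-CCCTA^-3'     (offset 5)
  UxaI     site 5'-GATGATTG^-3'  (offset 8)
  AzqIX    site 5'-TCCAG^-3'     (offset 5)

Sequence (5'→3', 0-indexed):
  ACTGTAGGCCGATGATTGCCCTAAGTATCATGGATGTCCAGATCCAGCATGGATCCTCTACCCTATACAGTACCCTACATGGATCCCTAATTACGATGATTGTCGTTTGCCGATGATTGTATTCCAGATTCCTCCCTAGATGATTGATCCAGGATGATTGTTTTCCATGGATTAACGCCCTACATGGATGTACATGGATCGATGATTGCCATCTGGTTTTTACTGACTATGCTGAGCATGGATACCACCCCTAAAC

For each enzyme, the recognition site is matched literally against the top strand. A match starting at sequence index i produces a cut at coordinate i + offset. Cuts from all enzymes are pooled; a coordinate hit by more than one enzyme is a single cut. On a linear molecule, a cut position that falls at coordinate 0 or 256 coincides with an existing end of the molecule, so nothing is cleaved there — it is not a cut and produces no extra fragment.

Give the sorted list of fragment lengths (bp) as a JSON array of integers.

[3,5,5,5,6,6,8,8,8,10,11,12,12,13,13,16,17,17,17,18,18,28]

Site scan:
  IvoI (CATGGAT, off=0): starts [28, 47, 77, 165, 182, 192, 236] → cuts [28, 47, 77, 165, 182, 192, 236]
  BxoVI (CCCTA, off=5): starts [18, 60, 72, 84, 133, 177, 248] → cuts [23, 65, 77, 89, 138, 182, 253]
  UxaI (GATGATTG, off=8): starts [10, 94, 111, 138, 152, 200] → cuts [18, 102, 119, 146, 160, 208]
  AzqIX (TCCAG, off=5): starts [36, 42, 122, 147] → cuts [41, 47, 127, 152]

Pooled cuts: [18, 23, 28, 41, 47, 65, 77, 89, 102, 119, 127, 138, 146, 152, 160, 165, 182, 192, 208, 236, 253]

Fragments:
  [0,18): 18 bp
  [18,23): 5 bp
  [23,28): 5 bp
  [28,41): 13 bp
  [41,47): 6 bp
  [47,65): 18 bp
  [65,77): 12 bp
  [77,89): 12 bp
  [89,102): 13 bp
  [102,119): 17 bp
  [119,127): 8 bp
  [127,138): 11 bp
  [138,146): 8 bp
  [146,152): 6 bp
  [152,160): 8 bp
  [160,165): 5 bp
  [165,182): 17 bp
  [182,192): 10 bp
  [192,208): 16 bp
  [208,236): 28 bp
  [236,253): 17 bp
  [253,256): 3 bp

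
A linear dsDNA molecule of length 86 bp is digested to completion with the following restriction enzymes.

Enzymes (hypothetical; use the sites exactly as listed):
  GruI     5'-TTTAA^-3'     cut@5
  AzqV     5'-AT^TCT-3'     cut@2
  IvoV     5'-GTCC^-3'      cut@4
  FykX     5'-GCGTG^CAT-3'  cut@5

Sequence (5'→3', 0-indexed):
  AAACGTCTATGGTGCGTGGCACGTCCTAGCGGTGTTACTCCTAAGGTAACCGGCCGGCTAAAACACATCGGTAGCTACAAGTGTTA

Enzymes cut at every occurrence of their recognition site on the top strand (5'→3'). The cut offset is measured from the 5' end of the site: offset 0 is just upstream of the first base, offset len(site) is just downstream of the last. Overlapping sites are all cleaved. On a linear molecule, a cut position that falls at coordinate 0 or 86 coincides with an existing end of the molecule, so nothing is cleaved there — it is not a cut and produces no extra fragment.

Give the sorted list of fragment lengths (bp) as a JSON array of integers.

[26,60]

Scan for sites:
  GruI (TTTAA, off=5): no sites
  AzqV (ATTCT, off=2): no sites
  IvoV GTCC/4: at [22] ⇒ [26]
  FykX (GCGTGCAT, off=5): no sites

Pooled cuts: [26]

Fragment lengths:
  [0,26): 26 bp
  [26,86): 60 bp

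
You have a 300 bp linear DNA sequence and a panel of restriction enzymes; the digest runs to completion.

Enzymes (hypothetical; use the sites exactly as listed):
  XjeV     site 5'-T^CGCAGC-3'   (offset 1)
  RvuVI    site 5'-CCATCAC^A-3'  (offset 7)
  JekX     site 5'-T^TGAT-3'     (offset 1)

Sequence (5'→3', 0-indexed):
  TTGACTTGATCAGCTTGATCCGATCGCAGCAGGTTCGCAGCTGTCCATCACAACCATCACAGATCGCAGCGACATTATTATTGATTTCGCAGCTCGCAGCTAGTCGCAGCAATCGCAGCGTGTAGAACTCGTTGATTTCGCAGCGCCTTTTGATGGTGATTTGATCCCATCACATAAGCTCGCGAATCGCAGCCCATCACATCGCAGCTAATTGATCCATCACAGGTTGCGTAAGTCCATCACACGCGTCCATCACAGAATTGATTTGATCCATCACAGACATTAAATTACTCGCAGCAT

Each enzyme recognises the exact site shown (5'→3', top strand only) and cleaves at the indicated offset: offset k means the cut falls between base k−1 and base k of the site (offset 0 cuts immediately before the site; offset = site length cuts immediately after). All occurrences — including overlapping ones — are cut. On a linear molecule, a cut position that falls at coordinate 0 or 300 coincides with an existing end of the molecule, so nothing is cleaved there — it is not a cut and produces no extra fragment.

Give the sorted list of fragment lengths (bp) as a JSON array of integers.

Per-enzyme occurrences:
  XjeV TCGCAGC/1: at [23, 34, 63, 86, 93, 103, 112, 137, 186, 201, 291] ⇒ [24, 35, 64, 87, 94, 104, 113, 138, 187, 202, 292]
  RvuVI CCATCACA/7: at [44, 53, 166, 193, 216, 236, 249, 270] ⇒ [51, 60, 173, 200, 223, 243, 256, 277]
  JekX TTGAT/1: at [5, 14, 80, 131, 149, 160, 211, 260, 265] ⇒ [6, 15, 81, 132, 150, 161, 212, 261, 266]

Pooled cuts: [6, 15, 24, 35, 51, 60, 64, 81, 87, 94, 104, 113, 132, 138, 150, 161, 173, 187, 200, 202, 212, 223, 243, 256, 261, 266, 277, 292]

Fragments:
  [0,6): 6 bp
  [6,15): 9 bp
  [15,24): 9 bp
  [24,35): 11 bp
  [35,51): 16 bp
  [51,60): 9 bp
  [60,64): 4 bp
  [64,81): 17 bp
  [81,87): 6 bp
  [87,94): 7 bp
  [94,104): 10 bp
  [104,113): 9 bp
  [113,132): 19 bp
  [132,138): 6 bp
  [138,150): 12 bp
  [150,161): 11 bp
  [161,173): 12 bp
  [173,187): 14 bp
  [187,200): 13 bp
  [200,202): 2 bp
  [202,212): 10 bp
  [212,223): 11 bp
  [223,243): 20 bp
  [243,256): 13 bp
  [256,261): 5 bp
  [261,266): 5 bp
  [266,277): 11 bp
  [277,292): 15 bp
  [292,300): 8 bp

[2,4,5,5,6,6,6,7,8,9,9,9,9,10,10,11,11,11,11,12,12,13,13,14,15,16,17,19,20]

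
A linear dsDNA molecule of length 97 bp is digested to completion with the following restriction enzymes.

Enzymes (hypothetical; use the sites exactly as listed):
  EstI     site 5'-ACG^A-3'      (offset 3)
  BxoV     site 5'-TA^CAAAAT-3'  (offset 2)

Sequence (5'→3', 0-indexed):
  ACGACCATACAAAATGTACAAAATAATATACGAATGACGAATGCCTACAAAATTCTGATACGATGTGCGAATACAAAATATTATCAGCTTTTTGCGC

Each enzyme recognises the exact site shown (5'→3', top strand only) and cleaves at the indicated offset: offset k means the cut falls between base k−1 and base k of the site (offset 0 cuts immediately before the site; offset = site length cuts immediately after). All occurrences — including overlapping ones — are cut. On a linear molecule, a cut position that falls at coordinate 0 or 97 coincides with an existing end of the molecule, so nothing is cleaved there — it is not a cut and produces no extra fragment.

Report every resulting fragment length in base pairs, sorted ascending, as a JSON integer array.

[3,6,7,8,9,11,14,15,24]

Site scan:
  EstI ACGA/3: at [0, 29, 36, 59] ⇒ [3, 32, 39, 62]
  BxoV TACAAAAT/2: at [7, 16, 45, 71] ⇒ [9, 18, 47, 73]

Pooled cuts: [3, 9, 18, 32, 39, 47, 62, 73]

Fragment lengths:
  [0,3): 3 bp
  [3,9): 6 bp
  [9,18): 9 bp
  [18,32): 14 bp
  [32,39): 7 bp
  [39,47): 8 bp
  [47,62): 15 bp
  [62,73): 11 bp
  [73,97): 24 bp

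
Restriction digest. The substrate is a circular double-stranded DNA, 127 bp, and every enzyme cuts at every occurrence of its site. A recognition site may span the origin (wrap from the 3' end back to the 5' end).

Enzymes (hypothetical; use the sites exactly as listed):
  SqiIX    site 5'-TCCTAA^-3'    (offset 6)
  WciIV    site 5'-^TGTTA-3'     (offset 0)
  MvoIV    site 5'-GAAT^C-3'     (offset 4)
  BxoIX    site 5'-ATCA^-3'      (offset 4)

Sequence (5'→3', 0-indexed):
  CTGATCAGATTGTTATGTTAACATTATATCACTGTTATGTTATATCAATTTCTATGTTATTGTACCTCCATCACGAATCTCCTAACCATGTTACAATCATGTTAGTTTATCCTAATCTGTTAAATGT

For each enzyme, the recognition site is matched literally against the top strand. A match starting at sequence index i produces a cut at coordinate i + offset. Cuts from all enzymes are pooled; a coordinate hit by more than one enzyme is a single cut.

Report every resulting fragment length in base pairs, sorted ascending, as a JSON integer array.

[1,2,3,3,5,5,5,7,7,10,11,16,16,17,19]

Scan for sites:
  SqiIX TCCTAA/6: at [79, 109] ⇒ [85, 115]
  WciIV TGTTA/0: at [10, 15, 32, 37, 54, 88, 99, 117] ⇒ [10, 15, 32, 37, 54, 88, 99, 117]
  MvoIV GAATC/4: at [74] ⇒ [78]
  BxoIX ATCA/4: at [3, 27, 43, 69, 95] ⇒ [7, 31, 47, 73, 99]

Pooled cuts: [7, 10, 15, 31, 32, 37, 47, 54, 73, 78, 85, 88, 99, 115, 117]

Fragment lengths:
  7→10: 3 bp
  10→15: 5 bp
  15→31: 16 bp
  31→32: 1 bp
  32→37: 5 bp
  37→47: 10 bp
  47→54: 7 bp
  54→73: 19 bp
  73→78: 5 bp
  78→85: 7 bp
  85→88: 3 bp
  88→99: 11 bp
  99→115: 16 bp
  115→117: 2 bp
  117→7 (wrap): 127-117+7 = 17 bp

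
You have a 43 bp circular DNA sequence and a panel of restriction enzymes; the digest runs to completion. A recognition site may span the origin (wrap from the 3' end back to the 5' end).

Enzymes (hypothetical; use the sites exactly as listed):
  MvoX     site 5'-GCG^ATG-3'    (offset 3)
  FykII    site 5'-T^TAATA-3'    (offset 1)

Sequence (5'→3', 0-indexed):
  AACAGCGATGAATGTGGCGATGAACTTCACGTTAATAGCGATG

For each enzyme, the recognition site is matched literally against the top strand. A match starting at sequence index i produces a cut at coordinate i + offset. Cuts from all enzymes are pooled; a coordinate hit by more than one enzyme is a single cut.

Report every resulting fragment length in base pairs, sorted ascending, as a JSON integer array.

Scan for sites:
  MvoX (GCGATG, off=3): starts [4, 16, 37] → cuts [7, 19, 40]
  FykII (TTAATA, off=1): starts [31] → cuts [32]

Pooled cuts: [7, 19, 32, 40]

Fragments:
  7→19: 12 bp
  19→32: 13 bp
  32→40: 8 bp
  40→7 (wrap): 43-40+7 = 10 bp

[8,10,12,13]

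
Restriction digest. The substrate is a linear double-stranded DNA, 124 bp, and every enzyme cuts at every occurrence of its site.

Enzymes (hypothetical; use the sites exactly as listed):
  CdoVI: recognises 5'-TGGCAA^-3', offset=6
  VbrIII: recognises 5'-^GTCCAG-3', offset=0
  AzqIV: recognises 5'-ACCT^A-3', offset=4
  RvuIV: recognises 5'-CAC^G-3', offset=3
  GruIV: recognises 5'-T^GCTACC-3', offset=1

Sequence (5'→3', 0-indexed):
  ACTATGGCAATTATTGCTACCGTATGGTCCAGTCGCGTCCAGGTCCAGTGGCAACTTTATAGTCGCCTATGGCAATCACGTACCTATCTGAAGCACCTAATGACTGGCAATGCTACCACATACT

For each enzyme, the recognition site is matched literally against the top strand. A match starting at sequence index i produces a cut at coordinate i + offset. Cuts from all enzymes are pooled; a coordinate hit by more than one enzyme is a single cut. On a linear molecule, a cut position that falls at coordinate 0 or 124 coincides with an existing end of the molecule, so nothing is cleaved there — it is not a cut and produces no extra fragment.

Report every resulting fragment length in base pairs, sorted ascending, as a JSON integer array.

[1,4,5,6,6,10,10,11,12,12,13,13,21]

Scan for sites:
  CdoVI (TGGCAA, off=6): starts [4, 48, 69, 104] → cuts [10, 54, 75, 110]
  VbrIII (GTCCAG, off=0): starts [26, 36, 42] → cuts [26, 36, 42]
  AzqIV (ACCTA, off=4): starts [81, 94] → cuts [85, 98]
  RvuIV (CACG, off=3): starts [76] → cuts [79]
  GruIV (TGCTACC, off=1): starts [14, 110] → cuts [15, 111]

All cut coordinates (distinct, sorted): [10, 15, 26, 36, 42, 54, 75, 79, 85, 98, 110, 111]

Fragments:
  [0,10): 10 bp
  [10,15): 5 bp
  [15,26): 11 bp
  [26,36): 10 bp
  [36,42): 6 bp
  [42,54): 12 bp
  [54,75): 21 bp
  [75,79): 4 bp
  [79,85): 6 bp
  [85,98): 13 bp
  [98,110): 12 bp
  [110,111): 1 bp
  [111,124): 13 bp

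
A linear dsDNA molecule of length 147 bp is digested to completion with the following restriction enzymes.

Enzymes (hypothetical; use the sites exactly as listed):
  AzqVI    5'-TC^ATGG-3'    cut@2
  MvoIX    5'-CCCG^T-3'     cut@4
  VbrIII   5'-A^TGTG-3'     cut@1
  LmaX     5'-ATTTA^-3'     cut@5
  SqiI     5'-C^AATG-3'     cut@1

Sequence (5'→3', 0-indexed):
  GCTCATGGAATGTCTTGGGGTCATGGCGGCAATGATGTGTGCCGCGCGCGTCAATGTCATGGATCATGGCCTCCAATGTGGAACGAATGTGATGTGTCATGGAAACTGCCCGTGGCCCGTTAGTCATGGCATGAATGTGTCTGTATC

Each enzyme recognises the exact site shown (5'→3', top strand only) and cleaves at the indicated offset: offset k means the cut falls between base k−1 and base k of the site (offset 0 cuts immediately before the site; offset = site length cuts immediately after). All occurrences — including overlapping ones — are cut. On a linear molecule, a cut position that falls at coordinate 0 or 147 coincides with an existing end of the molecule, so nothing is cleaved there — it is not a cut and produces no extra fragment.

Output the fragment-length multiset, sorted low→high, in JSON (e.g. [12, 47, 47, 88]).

[2,4,5,5,6,6,6,7,7,8,9,10,11,12,14,17,18]

Site scan:
  AzqVI TCATGG/2: at [2, 20, 56, 63, 96, 123] ⇒ [4, 22, 58, 65, 98, 125]
  MvoIX CCCGT/4: at [108, 115] ⇒ [112, 119]
  VbrIII ATGTG/1: at [34, 75, 86, 91, 134] ⇒ [35, 76, 87, 92, 135]
  LmaX (ATTTA, off=5): no sites
  SqiI CAATG/1: at [29, 51, 73] ⇒ [30, 52, 74]

Pooled cuts: [4, 22, 30, 35, 52, 58, 65, 74, 76, 87, 92, 98, 112, 119, 125, 135]

Fragments:
  [0,4): 4 bp
  [4,22): 18 bp
  [22,30): 8 bp
  [30,35): 5 bp
  [35,52): 17 bp
  [52,58): 6 bp
  [58,65): 7 bp
  [65,74): 9 bp
  [74,76): 2 bp
  [76,87): 11 bp
  [87,92): 5 bp
  [92,98): 6 bp
  [98,112): 14 bp
  [112,119): 7 bp
  [119,125): 6 bp
  [125,135): 10 bp
  [135,147): 12 bp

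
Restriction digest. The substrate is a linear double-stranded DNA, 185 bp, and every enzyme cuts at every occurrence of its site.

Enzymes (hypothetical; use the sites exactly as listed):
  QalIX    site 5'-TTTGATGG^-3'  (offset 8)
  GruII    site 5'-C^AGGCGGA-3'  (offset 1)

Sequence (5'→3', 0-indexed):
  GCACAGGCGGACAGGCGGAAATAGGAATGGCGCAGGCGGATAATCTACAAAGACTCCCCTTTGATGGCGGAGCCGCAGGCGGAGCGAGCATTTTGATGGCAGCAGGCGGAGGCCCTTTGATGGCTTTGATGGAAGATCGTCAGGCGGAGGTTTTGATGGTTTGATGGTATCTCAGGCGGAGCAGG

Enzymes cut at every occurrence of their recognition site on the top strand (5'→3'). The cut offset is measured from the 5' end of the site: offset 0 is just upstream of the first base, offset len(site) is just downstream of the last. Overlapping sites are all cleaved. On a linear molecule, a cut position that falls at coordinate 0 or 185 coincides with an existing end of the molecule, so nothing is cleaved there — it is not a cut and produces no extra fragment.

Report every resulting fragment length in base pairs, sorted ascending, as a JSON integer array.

Scan for sites:
  QalIX (TTTGATGG, off=8): starts [59, 91, 115, 124, 151, 159] → cuts [67, 99, 123, 132, 159, 167]
  GruII (CAGGCGGA, off=1): starts [3, 11, 32, 75, 102, 140, 172] → cuts [4, 12, 33, 76, 103, 141, 173]

Pooled cuts: [4, 12, 33, 67, 76, 99, 103, 123, 132, 141, 159, 167, 173]

Fragments:
  [0,4): 4 bp
  [4,12): 8 bp
  [12,33): 21 bp
  [33,67): 34 bp
  [67,76): 9 bp
  [76,99): 23 bp
  [99,103): 4 bp
  [103,123): 20 bp
  [123,132): 9 bp
  [132,141): 9 bp
  [141,159): 18 bp
  [159,167): 8 bp
  [167,173): 6 bp
  [173,185): 12 bp

[4,4,6,8,8,9,9,9,12,18,20,21,23,34]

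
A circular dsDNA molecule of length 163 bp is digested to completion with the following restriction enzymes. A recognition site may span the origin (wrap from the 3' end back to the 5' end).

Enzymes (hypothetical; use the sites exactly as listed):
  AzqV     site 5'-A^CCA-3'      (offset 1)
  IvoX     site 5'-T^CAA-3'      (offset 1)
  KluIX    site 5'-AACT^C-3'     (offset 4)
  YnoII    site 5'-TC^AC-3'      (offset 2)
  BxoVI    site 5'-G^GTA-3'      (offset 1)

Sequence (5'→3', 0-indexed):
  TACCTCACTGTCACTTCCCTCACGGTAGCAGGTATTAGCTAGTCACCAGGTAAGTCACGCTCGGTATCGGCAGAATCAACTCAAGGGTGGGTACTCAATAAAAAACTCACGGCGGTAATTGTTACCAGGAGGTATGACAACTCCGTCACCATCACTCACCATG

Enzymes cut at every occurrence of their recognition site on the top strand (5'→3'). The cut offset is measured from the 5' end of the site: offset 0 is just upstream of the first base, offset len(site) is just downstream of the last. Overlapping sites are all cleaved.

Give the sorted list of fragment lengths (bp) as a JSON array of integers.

Site scan:
  AzqV (ACCA, off=1): starts [44, 123, 147, 157] → cuts [45, 124, 148, 158]
  IvoX (TCAA, off=1): starts [75, 80, 94] → cuts [76, 81, 95]
  KluIX (AACTC, off=4): starts [77, 103, 138] → cuts [81, 107, 142]
  YnoII (TCAC, off=2): starts [4, 10, 19, 42, 54, 106, 145, 151, 155] → cuts [6, 12, 21, 44, 56, 108, 147, 153, 157]
  BxoVI (GGTA, off=1): starts [23, 30, 48, 62, 89, 113, 130] → cuts [24, 31, 49, 63, 90, 114, 131]

All cut coordinates (distinct, sorted): [6, 12, 21, 24, 31, 44, 45, 49, 56, 63, 76, 81, 90, 95, 107, 108, 114, 124, 131, 142, 147, 148, 153, 157, 158]

Fragment lengths:
  6→12: 6 bp
  12→21: 9 bp
  21→24: 3 bp
  24→31: 7 bp
  31→44: 13 bp
  44→45: 1 bp
  45→49: 4 bp
  49→56: 7 bp
  56→63: 7 bp
  63→76: 13 bp
  76→81: 5 bp
  81→90: 9 bp
  90→95: 5 bp
  95→107: 12 bp
  107→108: 1 bp
  108→114: 6 bp
  114→124: 10 bp
  124→131: 7 bp
  131→142: 11 bp
  142→147: 5 bp
  147→148: 1 bp
  148→153: 5 bp
  153→157: 4 bp
  157→158: 1 bp
  158→6 (wrap): 163-158+6 = 11 bp

[1,1,1,1,3,4,4,5,5,5,5,6,6,7,7,7,7,9,9,10,11,11,12,13,13]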